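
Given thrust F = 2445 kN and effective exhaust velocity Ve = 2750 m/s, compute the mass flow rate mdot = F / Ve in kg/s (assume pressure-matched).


mdot = F / Ve = 2445000 / 2750 = 889.1 kg/s

889.1 kg/s


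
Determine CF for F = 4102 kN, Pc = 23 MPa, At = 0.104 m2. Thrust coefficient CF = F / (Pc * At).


CF = 4102000 / (23e6 * 0.104) = 1.71

1.71


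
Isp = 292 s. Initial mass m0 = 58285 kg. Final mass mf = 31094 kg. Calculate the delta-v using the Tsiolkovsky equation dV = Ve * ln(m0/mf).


Ve = 292 * 9.81 = 2864.52 m/s
dV = 2864.52 * ln(58285/31094) = 1800 m/s

1800 m/s


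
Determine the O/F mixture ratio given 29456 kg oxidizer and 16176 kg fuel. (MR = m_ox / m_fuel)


MR = 29456 / 16176 = 1.82

1.82


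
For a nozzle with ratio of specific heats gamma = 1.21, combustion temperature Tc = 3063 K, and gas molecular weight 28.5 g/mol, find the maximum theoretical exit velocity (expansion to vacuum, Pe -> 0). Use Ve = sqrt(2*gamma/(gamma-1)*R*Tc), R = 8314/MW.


R = 8314 / 28.5 = 291.72 J/(kg.K)
Ve = sqrt(2 * 1.21 / (1.21 - 1) * 291.72 * 3063) = 3209 m/s

3209 m/s


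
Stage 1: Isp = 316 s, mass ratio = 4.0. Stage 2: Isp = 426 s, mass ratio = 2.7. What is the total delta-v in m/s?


dV1 = 316 * 9.81 * ln(4.0) = 4297.5 m/s
dV2 = 426 * 9.81 * ln(2.7) = 4150.9 m/s
Total dV = 4297.5 + 4150.9 = 8448.4 m/s ~ 8448 m/s

8448 m/s


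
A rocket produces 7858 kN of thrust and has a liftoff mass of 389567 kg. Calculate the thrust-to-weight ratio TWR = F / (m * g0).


TWR = 7858000 / (389567 * 9.81) = 2.06

2.06


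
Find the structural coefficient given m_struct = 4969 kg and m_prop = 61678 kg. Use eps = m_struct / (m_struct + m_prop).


eps = 4969 / (4969 + 61678) = 0.0746

0.0746


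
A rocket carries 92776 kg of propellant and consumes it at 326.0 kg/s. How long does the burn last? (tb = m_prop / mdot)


tb = 92776 / 326.0 = 284.6 s

284.6 s


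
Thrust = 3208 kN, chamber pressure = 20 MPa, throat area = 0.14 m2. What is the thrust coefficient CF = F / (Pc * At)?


CF = 3208000 / (20e6 * 0.14) = 1.15

1.15


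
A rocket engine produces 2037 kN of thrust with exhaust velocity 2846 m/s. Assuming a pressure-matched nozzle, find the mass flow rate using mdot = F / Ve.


mdot = F / Ve = 2037000 / 2846 = 715.7 kg/s

715.7 kg/s


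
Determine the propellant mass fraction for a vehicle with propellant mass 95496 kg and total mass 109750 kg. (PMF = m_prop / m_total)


PMF = 95496 / 109750 = 0.87

0.87


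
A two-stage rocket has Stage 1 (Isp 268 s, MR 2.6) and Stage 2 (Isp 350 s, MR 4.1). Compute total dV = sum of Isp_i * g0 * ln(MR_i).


dV1 = 268 * 9.81 * ln(2.6) = 2512.1 m/s
dV2 = 350 * 9.81 * ln(4.1) = 4844.6 m/s
Total dV = 2512.1 + 4844.6 = 7356.7 m/s ~ 7357 m/s

7357 m/s


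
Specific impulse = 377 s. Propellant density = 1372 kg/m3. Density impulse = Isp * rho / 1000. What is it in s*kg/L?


rho*Isp = 377 * 1372 / 1000 = 517 s*kg/L

517 s*kg/L


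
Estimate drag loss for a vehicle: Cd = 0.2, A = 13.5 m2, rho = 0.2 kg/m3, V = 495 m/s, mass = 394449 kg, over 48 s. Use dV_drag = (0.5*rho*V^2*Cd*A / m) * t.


D = 0.5 * 0.2 * 495^2 * 0.2 * 13.5 = 66156.75 N
a = 66156.75 / 394449 = 0.1677 m/s2
dV = 0.1677 * 48 = 8.1 m/s

8.1 m/s


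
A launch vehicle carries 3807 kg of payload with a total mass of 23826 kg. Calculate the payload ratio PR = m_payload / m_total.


PR = 3807 / 23826 = 0.1598

0.1598


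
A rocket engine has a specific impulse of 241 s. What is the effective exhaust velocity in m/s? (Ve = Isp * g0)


Ve = Isp * g0 = 241 * 9.81 = 2364.2 m/s

2364.2 m/s


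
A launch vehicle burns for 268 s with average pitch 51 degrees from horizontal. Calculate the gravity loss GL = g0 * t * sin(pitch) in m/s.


GL = 9.81 * 268 * sin(51 deg) = 2043 m/s

2043 m/s


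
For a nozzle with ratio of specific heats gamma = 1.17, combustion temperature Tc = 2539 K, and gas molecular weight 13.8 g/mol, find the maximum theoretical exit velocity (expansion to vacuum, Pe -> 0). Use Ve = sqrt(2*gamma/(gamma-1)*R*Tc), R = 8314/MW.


R = 8314 / 13.8 = 602.46 J/(kg.K)
Ve = sqrt(2 * 1.17 / (1.17 - 1) * 602.46 * 2539) = 4589 m/s

4589 m/s


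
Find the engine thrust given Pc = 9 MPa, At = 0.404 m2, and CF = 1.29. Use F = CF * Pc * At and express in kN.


F = 1.29 * 9e6 * 0.404 = 4.6904e+06 N = 4690.4 kN

4690.4 kN


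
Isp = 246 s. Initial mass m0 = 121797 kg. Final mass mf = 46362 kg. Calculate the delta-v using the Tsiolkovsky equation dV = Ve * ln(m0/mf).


Ve = 246 * 9.81 = 2413.26 m/s
dV = 2413.26 * ln(121797/46362) = 2331 m/s

2331 m/s


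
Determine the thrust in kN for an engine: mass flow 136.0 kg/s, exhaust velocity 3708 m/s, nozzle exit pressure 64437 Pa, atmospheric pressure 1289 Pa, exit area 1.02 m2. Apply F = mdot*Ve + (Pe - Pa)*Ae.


F = 136.0 * 3708 + (64437 - 1289) * 1.02 = 568699.0 N = 568.7 kN

568.7 kN


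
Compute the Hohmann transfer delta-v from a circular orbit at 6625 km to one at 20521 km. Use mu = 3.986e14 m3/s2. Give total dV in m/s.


V1 = sqrt(mu/r1) = 7756.68 m/s
dV1 = V1*(sqrt(2*r2/(r1+r2)) - 1) = 1780.88 m/s
V2 = sqrt(mu/r2) = 4407.27 m/s
dV2 = V2*(1 - sqrt(2*r1/(r1+r2))) = 1328.16 m/s
Total dV = 3109 m/s

3109 m/s


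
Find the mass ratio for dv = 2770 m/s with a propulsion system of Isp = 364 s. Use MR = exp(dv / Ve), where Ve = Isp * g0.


Ve = 364 * 9.81 = 3570.84 m/s
MR = exp(2770 / 3570.84) = 2.172

2.172


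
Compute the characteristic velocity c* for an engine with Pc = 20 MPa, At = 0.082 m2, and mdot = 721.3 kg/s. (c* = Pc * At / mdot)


c* = 20e6 * 0.082 / 721.3 = 2274 m/s

2274 m/s


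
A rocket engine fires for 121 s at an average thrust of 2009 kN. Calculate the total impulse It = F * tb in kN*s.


It = 2009 * 121 = 243089 kN*s

243089 kN*s


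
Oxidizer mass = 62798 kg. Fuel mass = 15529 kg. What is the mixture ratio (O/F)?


MR = 62798 / 15529 = 4.04

4.04


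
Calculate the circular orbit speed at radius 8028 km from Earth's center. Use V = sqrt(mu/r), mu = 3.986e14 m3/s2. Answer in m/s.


V = sqrt(3.986e14 / 8028000) = 7046 m/s

7046 m/s


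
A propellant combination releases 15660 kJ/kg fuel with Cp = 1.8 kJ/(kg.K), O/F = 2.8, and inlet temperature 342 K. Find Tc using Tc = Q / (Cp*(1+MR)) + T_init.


Tc = 15660 / (1.8 * (1 + 2.8)) + 342 = 2631 K

2631 K


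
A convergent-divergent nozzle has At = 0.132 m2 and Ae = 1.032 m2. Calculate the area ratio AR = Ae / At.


AR = 1.032 / 0.132 = 7.8

7.8


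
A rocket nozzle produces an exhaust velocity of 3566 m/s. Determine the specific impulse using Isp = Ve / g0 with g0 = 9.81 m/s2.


Isp = Ve / g0 = 3566 / 9.81 = 363.5 s

363.5 s


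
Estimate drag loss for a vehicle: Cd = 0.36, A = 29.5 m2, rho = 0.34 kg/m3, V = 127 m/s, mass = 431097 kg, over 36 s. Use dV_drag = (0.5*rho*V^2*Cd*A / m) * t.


D = 0.5 * 0.34 * 127^2 * 0.36 * 29.5 = 29119.3 N
a = 29119.3 / 431097 = 0.0675 m/s2
dV = 0.0675 * 36 = 2.4 m/s

2.4 m/s


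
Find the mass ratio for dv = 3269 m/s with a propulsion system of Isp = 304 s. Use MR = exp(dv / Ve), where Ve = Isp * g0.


Ve = 304 * 9.81 = 2982.24 m/s
MR = exp(3269 / 2982.24) = 2.993

2.993


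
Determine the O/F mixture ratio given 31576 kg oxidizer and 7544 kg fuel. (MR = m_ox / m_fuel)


MR = 31576 / 7544 = 4.19

4.19


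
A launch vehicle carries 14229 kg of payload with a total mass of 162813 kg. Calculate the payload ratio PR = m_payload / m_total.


PR = 14229 / 162813 = 0.0874

0.0874


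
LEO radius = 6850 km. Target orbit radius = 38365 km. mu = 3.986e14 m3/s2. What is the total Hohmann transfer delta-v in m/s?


V1 = sqrt(mu/r1) = 7628.22 m/s
dV1 = V1*(sqrt(2*r2/(r1+r2)) - 1) = 2308.99 m/s
V2 = sqrt(mu/r2) = 3223.3 m/s
dV2 = V2*(1 - sqrt(2*r1/(r1+r2))) = 1449.03 m/s
Total dV = 3758 m/s

3758 m/s


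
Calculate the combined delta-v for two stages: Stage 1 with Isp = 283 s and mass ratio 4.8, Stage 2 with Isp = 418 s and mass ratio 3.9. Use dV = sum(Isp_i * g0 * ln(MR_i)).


dV1 = 283 * 9.81 * ln(4.8) = 4354.8 m/s
dV2 = 418 * 9.81 * ln(3.9) = 5580.8 m/s
Total dV = 4354.8 + 5580.8 = 9935.6 m/s ~ 9936 m/s

9936 m/s


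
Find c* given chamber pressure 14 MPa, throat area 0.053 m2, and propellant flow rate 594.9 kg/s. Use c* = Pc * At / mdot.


c* = 14e6 * 0.053 / 594.9 = 1247 m/s

1247 m/s


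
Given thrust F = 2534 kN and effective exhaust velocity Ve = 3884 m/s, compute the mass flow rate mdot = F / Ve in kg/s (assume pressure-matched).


mdot = F / Ve = 2534000 / 3884 = 652.4 kg/s

652.4 kg/s


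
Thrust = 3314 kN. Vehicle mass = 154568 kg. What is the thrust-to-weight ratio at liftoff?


TWR = 3314000 / (154568 * 9.81) = 2.19

2.19


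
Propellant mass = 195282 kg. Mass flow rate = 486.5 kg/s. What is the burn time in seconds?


tb = 195282 / 486.5 = 401.4 s

401.4 s


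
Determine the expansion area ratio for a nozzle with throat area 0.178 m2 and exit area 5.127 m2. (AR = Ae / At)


AR = 5.127 / 0.178 = 28.8

28.8


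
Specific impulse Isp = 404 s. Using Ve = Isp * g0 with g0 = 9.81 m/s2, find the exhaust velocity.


Ve = Isp * g0 = 404 * 9.81 = 3963.2 m/s

3963.2 m/s


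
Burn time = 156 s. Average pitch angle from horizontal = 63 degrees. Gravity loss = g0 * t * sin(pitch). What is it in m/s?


GL = 9.81 * 156 * sin(63 deg) = 1364 m/s

1364 m/s


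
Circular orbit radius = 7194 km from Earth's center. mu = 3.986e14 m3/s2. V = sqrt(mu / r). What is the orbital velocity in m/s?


V = sqrt(3.986e14 / 7194000) = 7444 m/s

7444 m/s


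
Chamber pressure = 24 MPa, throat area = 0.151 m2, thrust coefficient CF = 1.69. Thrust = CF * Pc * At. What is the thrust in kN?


F = 1.69 * 24e6 * 0.151 = 6.1246e+06 N = 6124.6 kN

6124.6 kN


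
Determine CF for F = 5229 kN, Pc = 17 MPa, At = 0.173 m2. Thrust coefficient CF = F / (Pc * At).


CF = 5229000 / (17e6 * 0.173) = 1.78

1.78


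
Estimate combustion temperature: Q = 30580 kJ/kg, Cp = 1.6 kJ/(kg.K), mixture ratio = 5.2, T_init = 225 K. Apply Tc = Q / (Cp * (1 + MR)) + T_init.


Tc = 30580 / (1.6 * (1 + 5.2)) + 225 = 3308 K

3308 K


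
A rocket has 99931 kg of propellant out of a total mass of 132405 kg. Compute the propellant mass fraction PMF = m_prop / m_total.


PMF = 99931 / 132405 = 0.755

0.755


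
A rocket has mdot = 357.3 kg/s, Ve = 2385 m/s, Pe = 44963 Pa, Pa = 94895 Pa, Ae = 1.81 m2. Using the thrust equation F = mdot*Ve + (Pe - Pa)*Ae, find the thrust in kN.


F = 357.3 * 2385 + (44963 - 94895) * 1.81 = 761784.0 N = 761.8 kN

761.8 kN


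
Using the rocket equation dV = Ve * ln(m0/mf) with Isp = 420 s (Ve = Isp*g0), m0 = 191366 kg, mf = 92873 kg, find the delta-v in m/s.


Ve = 420 * 9.81 = 4120.2 m/s
dV = 4120.2 * ln(191366/92873) = 2979 m/s

2979 m/s


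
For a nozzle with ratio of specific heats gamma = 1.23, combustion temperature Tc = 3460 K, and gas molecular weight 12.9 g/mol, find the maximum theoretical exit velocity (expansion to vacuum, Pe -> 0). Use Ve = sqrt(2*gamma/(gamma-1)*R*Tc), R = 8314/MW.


R = 8314 / 12.9 = 644.5 J/(kg.K)
Ve = sqrt(2 * 1.23 / (1.23 - 1) * 644.5 * 3460) = 4884 m/s

4884 m/s


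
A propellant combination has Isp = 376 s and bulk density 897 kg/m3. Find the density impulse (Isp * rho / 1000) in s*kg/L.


rho*Isp = 376 * 897 / 1000 = 337 s*kg/L

337 s*kg/L


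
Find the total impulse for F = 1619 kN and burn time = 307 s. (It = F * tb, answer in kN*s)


It = 1619 * 307 = 497033 kN*s

497033 kN*s


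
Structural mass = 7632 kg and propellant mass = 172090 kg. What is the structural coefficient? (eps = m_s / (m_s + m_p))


eps = 7632 / (7632 + 172090) = 0.0425

0.0425


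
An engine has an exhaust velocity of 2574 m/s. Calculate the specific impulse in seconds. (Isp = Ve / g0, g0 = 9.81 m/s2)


Isp = Ve / g0 = 2574 / 9.81 = 262.4 s

262.4 s


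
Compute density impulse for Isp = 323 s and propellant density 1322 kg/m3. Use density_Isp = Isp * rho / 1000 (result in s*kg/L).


rho*Isp = 323 * 1322 / 1000 = 427 s*kg/L

427 s*kg/L


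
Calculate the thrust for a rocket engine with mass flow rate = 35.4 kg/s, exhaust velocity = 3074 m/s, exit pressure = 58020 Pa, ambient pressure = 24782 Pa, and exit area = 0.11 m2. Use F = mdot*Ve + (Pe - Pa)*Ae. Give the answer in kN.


F = 35.4 * 3074 + (58020 - 24782) * 0.11 = 112476.0 N = 112.5 kN

112.5 kN


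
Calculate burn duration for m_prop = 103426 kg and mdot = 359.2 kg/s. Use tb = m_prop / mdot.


tb = 103426 / 359.2 = 287.9 s

287.9 s


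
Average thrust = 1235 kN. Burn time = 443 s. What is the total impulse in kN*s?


It = 1235 * 443 = 547105 kN*s

547105 kN*s


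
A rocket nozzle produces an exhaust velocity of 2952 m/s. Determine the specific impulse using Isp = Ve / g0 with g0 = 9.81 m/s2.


Isp = Ve / g0 = 2952 / 9.81 = 300.9 s

300.9 s


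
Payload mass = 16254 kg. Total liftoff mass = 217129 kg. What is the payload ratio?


PR = 16254 / 217129 = 0.0749

0.0749


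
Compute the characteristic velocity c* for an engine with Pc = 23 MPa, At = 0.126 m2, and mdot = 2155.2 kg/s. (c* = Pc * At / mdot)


c* = 23e6 * 0.126 / 2155.2 = 1345 m/s

1345 m/s


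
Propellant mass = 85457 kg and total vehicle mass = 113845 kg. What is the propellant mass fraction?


PMF = 85457 / 113845 = 0.751

0.751


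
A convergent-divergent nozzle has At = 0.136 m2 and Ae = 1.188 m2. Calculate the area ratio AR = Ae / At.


AR = 1.188 / 0.136 = 8.7

8.7


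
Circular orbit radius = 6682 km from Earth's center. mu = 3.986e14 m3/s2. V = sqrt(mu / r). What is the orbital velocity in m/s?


V = sqrt(3.986e14 / 6682000) = 7724 m/s

7724 m/s


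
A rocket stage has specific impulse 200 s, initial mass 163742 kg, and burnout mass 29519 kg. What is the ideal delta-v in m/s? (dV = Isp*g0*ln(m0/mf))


Ve = 200 * 9.81 = 1962.0 m/s
dV = 1962.0 * ln(163742/29519) = 3361 m/s

3361 m/s


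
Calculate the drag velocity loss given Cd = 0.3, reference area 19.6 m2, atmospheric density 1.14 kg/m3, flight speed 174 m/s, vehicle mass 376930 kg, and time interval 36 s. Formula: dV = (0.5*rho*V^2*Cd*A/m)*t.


D = 0.5 * 1.14 * 174^2 * 0.3 * 19.6 = 101473.04 N
a = 101473.04 / 376930 = 0.2692 m/s2
dV = 0.2692 * 36 = 9.7 m/s

9.7 m/s


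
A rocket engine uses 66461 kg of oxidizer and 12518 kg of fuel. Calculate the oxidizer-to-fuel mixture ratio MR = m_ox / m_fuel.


MR = 66461 / 12518 = 5.31

5.31


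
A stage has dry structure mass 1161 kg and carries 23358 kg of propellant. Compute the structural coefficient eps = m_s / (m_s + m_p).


eps = 1161 / (1161 + 23358) = 0.0474

0.0474


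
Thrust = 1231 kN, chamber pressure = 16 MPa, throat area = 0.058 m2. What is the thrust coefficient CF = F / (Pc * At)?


CF = 1231000 / (16e6 * 0.058) = 1.33

1.33


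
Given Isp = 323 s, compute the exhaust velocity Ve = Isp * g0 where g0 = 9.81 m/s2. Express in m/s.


Ve = Isp * g0 = 323 * 9.81 = 3168.6 m/s

3168.6 m/s


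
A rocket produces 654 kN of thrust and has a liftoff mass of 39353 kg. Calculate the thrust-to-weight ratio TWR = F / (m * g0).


TWR = 654000 / (39353 * 9.81) = 1.69

1.69


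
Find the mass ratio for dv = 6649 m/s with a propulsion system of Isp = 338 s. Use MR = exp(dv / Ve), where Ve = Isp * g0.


Ve = 338 * 9.81 = 3315.78 m/s
MR = exp(6649 / 3315.78) = 7.428

7.428


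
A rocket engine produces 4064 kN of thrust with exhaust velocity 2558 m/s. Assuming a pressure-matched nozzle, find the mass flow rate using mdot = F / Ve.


mdot = F / Ve = 4064000 / 2558 = 1588.7 kg/s

1588.7 kg/s


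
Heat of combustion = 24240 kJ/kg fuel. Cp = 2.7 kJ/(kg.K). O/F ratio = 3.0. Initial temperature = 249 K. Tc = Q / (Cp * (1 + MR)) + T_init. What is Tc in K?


Tc = 24240 / (2.7 * (1 + 3.0)) + 249 = 2493 K

2493 K


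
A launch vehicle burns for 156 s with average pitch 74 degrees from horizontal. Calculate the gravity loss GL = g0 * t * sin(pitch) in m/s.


GL = 9.81 * 156 * sin(74 deg) = 1471 m/s

1471 m/s


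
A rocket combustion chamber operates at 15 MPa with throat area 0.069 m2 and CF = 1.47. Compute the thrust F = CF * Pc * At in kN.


F = 1.47 * 15e6 * 0.069 = 1.5215e+06 N = 1521.5 kN

1521.5 kN


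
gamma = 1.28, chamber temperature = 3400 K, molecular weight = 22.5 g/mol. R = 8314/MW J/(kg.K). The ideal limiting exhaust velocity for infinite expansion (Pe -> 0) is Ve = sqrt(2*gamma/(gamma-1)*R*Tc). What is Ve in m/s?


R = 8314 / 22.5 = 369.51 J/(kg.K)
Ve = sqrt(2 * 1.28 / (1.28 - 1) * 369.51 * 3400) = 3389 m/s

3389 m/s


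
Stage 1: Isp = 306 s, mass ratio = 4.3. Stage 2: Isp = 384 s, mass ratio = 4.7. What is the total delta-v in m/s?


dV1 = 306 * 9.81 * ln(4.3) = 4378.6 m/s
dV2 = 384 * 9.81 * ln(4.7) = 5829.7 m/s
Total dV = 4378.6 + 5829.7 = 10208.3 m/s ~ 10208 m/s

10208 m/s


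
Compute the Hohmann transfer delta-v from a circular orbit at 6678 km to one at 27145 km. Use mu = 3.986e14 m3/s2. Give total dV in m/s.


V1 = sqrt(mu/r1) = 7725.84 m/s
dV1 = V1*(sqrt(2*r2/(r1+r2)) - 1) = 2062.29 m/s
V2 = sqrt(mu/r2) = 3831.98 m/s
dV2 = V2*(1 - sqrt(2*r1/(r1+r2))) = 1423.99 m/s
Total dV = 3486 m/s

3486 m/s


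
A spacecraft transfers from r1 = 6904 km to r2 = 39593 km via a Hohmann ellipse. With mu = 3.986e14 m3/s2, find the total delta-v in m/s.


V1 = sqrt(mu/r1) = 7598.33 m/s
dV1 = V1*(sqrt(2*r2/(r1+r2)) - 1) = 2317.52 m/s
V2 = sqrt(mu/r2) = 3172.92 m/s
dV2 = V2*(1 - sqrt(2*r1/(r1+r2))) = 1443.85 m/s
Total dV = 3761 m/s

3761 m/s


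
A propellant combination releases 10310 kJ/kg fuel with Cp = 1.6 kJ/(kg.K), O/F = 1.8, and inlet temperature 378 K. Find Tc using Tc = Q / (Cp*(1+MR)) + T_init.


Tc = 10310 / (1.6 * (1 + 1.8)) + 378 = 2679 K

2679 K


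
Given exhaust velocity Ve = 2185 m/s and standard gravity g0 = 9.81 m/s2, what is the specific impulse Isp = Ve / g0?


Isp = Ve / g0 = 2185 / 9.81 = 222.7 s

222.7 s


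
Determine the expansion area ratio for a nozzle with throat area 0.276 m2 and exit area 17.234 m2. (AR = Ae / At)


AR = 17.234 / 0.276 = 62.4

62.4


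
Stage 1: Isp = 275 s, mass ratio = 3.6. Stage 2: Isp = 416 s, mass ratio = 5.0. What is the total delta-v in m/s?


dV1 = 275 * 9.81 * ln(3.6) = 3455.6 m/s
dV2 = 416 * 9.81 * ln(5.0) = 6568.1 m/s
Total dV = 3455.6 + 6568.1 = 10023.7 m/s ~ 10024 m/s

10024 m/s


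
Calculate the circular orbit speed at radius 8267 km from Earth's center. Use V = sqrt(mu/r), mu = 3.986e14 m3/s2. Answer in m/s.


V = sqrt(3.986e14 / 8267000) = 6944 m/s

6944 m/s


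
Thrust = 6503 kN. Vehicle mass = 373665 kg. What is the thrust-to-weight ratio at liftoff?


TWR = 6503000 / (373665 * 9.81) = 1.77

1.77


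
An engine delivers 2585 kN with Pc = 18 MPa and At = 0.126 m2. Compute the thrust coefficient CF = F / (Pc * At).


CF = 2585000 / (18e6 * 0.126) = 1.14

1.14


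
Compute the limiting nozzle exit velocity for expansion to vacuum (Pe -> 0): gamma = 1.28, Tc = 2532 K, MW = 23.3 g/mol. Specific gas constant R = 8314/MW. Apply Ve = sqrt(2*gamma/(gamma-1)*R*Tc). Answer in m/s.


R = 8314 / 23.3 = 356.82 J/(kg.K)
Ve = sqrt(2 * 1.28 / (1.28 - 1) * 356.82 * 2532) = 2874 m/s

2874 m/s


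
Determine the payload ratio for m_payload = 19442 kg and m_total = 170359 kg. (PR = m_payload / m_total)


PR = 19442 / 170359 = 0.1141

0.1141


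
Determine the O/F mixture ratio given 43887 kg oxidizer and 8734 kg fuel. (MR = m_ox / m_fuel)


MR = 43887 / 8734 = 5.02

5.02


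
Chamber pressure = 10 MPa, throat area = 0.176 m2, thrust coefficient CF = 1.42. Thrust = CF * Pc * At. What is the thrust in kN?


F = 1.42 * 10e6 * 0.176 = 2.4992e+06 N = 2499.2 kN

2499.2 kN


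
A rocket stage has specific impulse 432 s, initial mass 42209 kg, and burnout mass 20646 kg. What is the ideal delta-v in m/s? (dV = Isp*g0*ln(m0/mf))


Ve = 432 * 9.81 = 4237.92 m/s
dV = 4237.92 * ln(42209/20646) = 3031 m/s

3031 m/s


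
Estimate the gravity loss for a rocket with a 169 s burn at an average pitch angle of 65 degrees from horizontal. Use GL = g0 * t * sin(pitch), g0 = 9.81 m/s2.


GL = 9.81 * 169 * sin(65 deg) = 1503 m/s

1503 m/s


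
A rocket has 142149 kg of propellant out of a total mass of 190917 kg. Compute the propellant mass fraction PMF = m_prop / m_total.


PMF = 142149 / 190917 = 0.745

0.745


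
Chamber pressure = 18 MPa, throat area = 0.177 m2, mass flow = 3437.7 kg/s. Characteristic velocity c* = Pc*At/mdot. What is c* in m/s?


c* = 18e6 * 0.177 / 3437.7 = 927 m/s

927 m/s


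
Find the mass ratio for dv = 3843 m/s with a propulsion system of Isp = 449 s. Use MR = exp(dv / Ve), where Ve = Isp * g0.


Ve = 449 * 9.81 = 4404.69 m/s
MR = exp(3843 / 4404.69) = 2.393

2.393


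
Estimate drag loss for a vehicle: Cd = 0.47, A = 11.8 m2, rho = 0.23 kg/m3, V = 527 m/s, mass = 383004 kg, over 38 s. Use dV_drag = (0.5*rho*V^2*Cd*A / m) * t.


D = 0.5 * 0.23 * 527^2 * 0.47 * 11.8 = 177132.78 N
a = 177132.78 / 383004 = 0.4625 m/s2
dV = 0.4625 * 38 = 17.6 m/s

17.6 m/s


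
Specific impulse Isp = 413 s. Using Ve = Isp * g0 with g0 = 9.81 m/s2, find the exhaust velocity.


Ve = Isp * g0 = 413 * 9.81 = 4051.5 m/s

4051.5 m/s


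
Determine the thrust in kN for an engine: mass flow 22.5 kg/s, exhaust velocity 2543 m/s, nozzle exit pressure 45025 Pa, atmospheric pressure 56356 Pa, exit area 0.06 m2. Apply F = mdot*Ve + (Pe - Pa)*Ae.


F = 22.5 * 2543 + (45025 - 56356) * 0.06 = 56538.0 N = 56.5 kN

56.5 kN


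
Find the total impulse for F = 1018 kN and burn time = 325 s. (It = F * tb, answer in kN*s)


It = 1018 * 325 = 330850 kN*s

330850 kN*s


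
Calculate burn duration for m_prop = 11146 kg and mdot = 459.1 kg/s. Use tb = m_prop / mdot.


tb = 11146 / 459.1 = 24.3 s

24.3 s


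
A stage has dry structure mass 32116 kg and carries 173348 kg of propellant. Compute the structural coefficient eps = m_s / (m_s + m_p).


eps = 32116 / (32116 + 173348) = 0.1563

0.1563


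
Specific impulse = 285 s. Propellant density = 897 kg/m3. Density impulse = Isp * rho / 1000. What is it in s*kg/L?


rho*Isp = 285 * 897 / 1000 = 256 s*kg/L

256 s*kg/L


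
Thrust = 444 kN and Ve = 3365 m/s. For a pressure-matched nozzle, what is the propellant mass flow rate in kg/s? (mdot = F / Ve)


mdot = F / Ve = 444000 / 3365 = 131.9 kg/s

131.9 kg/s


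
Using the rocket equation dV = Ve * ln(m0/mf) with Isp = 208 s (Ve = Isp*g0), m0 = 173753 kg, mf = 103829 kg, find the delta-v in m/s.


Ve = 208 * 9.81 = 2040.48 m/s
dV = 2040.48 * ln(173753/103829) = 1051 m/s

1051 m/s


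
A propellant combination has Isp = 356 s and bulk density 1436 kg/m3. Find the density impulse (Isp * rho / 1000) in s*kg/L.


rho*Isp = 356 * 1436 / 1000 = 511 s*kg/L

511 s*kg/L


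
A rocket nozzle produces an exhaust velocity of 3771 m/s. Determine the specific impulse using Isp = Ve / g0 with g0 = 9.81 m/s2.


Isp = Ve / g0 = 3771 / 9.81 = 384.4 s

384.4 s


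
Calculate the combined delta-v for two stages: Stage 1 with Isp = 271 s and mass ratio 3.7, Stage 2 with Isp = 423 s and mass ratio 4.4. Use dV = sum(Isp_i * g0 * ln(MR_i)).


dV1 = 271 * 9.81 * ln(3.7) = 3478.2 m/s
dV2 = 423 * 9.81 * ln(4.4) = 6148.1 m/s
Total dV = 3478.2 + 6148.1 = 9626.3 m/s ~ 9626 m/s

9626 m/s


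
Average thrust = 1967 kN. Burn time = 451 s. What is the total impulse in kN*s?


It = 1967 * 451 = 887117 kN*s

887117 kN*s


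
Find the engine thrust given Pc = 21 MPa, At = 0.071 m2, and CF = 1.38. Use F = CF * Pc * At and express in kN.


F = 1.38 * 21e6 * 0.071 = 2.0576e+06 N = 2057.6 kN

2057.6 kN


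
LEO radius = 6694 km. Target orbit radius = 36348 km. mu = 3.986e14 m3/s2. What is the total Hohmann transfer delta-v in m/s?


V1 = sqrt(mu/r1) = 7716.6 m/s
dV1 = V1*(sqrt(2*r2/(r1+r2)) - 1) = 2311.88 m/s
V2 = sqrt(mu/r2) = 3311.53 m/s
dV2 = V2*(1 - sqrt(2*r1/(r1+r2))) = 1464.64 m/s
Total dV = 3777 m/s

3777 m/s


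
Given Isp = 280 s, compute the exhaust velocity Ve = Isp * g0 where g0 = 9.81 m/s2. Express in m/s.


Ve = Isp * g0 = 280 * 9.81 = 2746.8 m/s

2746.8 m/s


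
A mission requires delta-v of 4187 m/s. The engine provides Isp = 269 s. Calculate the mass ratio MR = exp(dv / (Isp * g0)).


Ve = 269 * 9.81 = 2638.89 m/s
MR = exp(4187 / 2638.89) = 4.887

4.887


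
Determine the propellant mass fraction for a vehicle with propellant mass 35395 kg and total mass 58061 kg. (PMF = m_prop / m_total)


PMF = 35395 / 58061 = 0.61

0.61


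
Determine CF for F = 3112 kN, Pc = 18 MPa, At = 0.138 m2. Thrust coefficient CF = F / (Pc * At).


CF = 3112000 / (18e6 * 0.138) = 1.25

1.25


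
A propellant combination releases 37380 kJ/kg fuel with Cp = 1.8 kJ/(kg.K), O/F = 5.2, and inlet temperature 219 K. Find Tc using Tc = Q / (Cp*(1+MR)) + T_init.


Tc = 37380 / (1.8 * (1 + 5.2)) + 219 = 3568 K

3568 K


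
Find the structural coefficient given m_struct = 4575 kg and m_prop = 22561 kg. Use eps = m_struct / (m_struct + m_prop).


eps = 4575 / (4575 + 22561) = 0.1686

0.1686


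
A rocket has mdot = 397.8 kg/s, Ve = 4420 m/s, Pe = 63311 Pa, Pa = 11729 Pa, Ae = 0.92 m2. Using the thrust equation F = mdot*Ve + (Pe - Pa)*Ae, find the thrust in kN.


F = 397.8 * 4420 + (63311 - 11729) * 0.92 = 1.8057e+06 N = 1805.7 kN

1805.7 kN


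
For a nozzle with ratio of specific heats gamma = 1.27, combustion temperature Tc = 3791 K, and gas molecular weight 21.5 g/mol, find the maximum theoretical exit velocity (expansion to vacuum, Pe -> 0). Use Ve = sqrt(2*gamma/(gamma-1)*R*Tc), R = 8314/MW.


R = 8314 / 21.5 = 386.7 J/(kg.K)
Ve = sqrt(2 * 1.27 / (1.27 - 1) * 386.7 * 3791) = 3714 m/s

3714 m/s


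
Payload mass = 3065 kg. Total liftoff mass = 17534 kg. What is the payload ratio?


PR = 3065 / 17534 = 0.1748

0.1748


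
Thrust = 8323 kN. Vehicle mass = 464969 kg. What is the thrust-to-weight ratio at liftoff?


TWR = 8323000 / (464969 * 9.81) = 1.82

1.82


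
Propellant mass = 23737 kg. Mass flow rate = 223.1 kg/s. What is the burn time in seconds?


tb = 23737 / 223.1 = 106.4 s

106.4 s


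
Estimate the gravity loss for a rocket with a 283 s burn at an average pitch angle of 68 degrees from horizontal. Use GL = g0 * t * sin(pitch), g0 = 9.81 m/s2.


GL = 9.81 * 283 * sin(68 deg) = 2574 m/s

2574 m/s


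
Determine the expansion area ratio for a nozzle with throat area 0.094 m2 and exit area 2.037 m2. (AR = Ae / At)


AR = 2.037 / 0.094 = 21.7

21.7


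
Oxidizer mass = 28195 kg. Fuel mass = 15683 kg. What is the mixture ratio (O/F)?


MR = 28195 / 15683 = 1.8

1.8


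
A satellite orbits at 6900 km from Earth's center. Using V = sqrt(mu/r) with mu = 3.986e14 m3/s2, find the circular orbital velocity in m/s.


V = sqrt(3.986e14 / 6900000) = 7601 m/s

7601 m/s


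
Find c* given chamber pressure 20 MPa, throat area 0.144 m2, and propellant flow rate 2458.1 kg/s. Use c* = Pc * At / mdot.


c* = 20e6 * 0.144 / 2458.1 = 1172 m/s

1172 m/s


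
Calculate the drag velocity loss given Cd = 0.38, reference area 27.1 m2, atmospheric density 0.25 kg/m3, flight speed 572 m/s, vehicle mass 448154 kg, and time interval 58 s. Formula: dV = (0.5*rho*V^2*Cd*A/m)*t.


D = 0.5 * 0.25 * 572^2 * 0.38 * 27.1 = 421167.6 N
a = 421167.6 / 448154 = 0.9398 m/s2
dV = 0.9398 * 58 = 54.5 m/s

54.5 m/s


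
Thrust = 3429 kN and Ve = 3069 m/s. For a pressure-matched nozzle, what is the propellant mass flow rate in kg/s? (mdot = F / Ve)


mdot = F / Ve = 3429000 / 3069 = 1117.3 kg/s

1117.3 kg/s


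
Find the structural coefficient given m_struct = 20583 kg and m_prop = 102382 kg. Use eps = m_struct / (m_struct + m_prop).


eps = 20583 / (20583 + 102382) = 0.1674

0.1674


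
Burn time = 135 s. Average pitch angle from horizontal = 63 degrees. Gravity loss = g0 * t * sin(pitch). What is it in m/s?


GL = 9.81 * 135 * sin(63 deg) = 1180 m/s

1180 m/s


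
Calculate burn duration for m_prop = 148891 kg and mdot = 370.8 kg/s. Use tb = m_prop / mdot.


tb = 148891 / 370.8 = 401.5 s

401.5 s


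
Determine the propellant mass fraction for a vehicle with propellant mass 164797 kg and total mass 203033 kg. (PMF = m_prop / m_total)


PMF = 164797 / 203033 = 0.812

0.812


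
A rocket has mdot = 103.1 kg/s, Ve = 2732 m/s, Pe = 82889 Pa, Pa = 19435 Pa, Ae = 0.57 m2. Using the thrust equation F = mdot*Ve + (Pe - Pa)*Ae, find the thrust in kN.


F = 103.1 * 2732 + (82889 - 19435) * 0.57 = 317838.0 N = 317.8 kN

317.8 kN


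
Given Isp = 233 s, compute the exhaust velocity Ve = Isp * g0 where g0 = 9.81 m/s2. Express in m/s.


Ve = Isp * g0 = 233 * 9.81 = 2285.7 m/s

2285.7 m/s


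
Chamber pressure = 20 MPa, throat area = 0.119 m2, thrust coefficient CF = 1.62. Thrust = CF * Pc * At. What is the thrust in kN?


F = 1.62 * 20e6 * 0.119 = 3.8556e+06 N = 3855.6 kN

3855.6 kN


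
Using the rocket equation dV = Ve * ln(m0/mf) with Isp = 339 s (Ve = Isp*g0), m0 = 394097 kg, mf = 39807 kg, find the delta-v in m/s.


Ve = 339 * 9.81 = 3325.59 m/s
dV = 3325.59 * ln(394097/39807) = 7624 m/s

7624 m/s


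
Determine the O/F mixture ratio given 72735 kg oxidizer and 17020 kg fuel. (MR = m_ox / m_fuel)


MR = 72735 / 17020 = 4.27

4.27


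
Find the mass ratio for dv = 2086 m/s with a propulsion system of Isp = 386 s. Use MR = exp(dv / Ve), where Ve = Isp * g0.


Ve = 386 * 9.81 = 3786.66 m/s
MR = exp(2086 / 3786.66) = 1.735

1.735


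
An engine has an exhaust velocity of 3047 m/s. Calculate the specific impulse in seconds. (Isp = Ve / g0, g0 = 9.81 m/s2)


Isp = Ve / g0 = 3047 / 9.81 = 310.6 s

310.6 s


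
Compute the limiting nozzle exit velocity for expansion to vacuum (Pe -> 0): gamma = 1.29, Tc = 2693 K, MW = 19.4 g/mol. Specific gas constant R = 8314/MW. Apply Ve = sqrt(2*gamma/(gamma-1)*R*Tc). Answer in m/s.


R = 8314 / 19.4 = 428.56 J/(kg.K)
Ve = sqrt(2 * 1.29 / (1.29 - 1) * 428.56 * 2693) = 3204 m/s

3204 m/s


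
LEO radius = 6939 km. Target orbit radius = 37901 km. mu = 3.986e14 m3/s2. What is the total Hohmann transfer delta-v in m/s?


V1 = sqrt(mu/r1) = 7579.14 m/s
dV1 = V1*(sqrt(2*r2/(r1+r2)) - 1) = 2275.2 m/s
V2 = sqrt(mu/r2) = 3242.97 m/s
dV2 = V2*(1 - sqrt(2*r1/(r1+r2))) = 1438.82 m/s
Total dV = 3714 m/s

3714 m/s


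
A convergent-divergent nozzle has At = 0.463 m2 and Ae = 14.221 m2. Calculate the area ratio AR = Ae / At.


AR = 14.221 / 0.463 = 30.7

30.7


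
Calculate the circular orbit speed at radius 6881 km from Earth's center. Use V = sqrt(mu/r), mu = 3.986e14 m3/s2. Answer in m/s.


V = sqrt(3.986e14 / 6881000) = 7611 m/s

7611 m/s


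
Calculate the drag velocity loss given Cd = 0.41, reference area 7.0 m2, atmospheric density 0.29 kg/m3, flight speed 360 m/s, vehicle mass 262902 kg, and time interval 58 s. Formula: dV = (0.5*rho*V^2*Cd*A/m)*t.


D = 0.5 * 0.29 * 360^2 * 0.41 * 7.0 = 53933.04 N
a = 53933.04 / 262902 = 0.2051 m/s2
dV = 0.2051 * 58 = 11.9 m/s

11.9 m/s


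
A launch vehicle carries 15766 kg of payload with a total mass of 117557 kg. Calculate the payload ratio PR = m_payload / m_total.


PR = 15766 / 117557 = 0.1341

0.1341


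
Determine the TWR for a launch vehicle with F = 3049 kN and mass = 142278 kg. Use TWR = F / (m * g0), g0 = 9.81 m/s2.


TWR = 3049000 / (142278 * 9.81) = 2.18

2.18


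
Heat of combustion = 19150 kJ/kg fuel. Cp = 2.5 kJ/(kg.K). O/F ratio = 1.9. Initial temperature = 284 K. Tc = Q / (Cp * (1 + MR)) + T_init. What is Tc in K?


Tc = 19150 / (2.5 * (1 + 1.9)) + 284 = 2925 K

2925 K


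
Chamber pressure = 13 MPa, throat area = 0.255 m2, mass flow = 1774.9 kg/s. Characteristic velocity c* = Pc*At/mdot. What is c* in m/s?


c* = 13e6 * 0.255 / 1774.9 = 1868 m/s

1868 m/s


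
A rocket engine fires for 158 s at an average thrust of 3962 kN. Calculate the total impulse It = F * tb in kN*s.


It = 3962 * 158 = 625996 kN*s

625996 kN*s


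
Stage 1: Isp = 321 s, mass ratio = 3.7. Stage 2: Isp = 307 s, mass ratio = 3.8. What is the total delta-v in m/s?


dV1 = 321 * 9.81 * ln(3.7) = 4120.0 m/s
dV2 = 307 * 9.81 * ln(3.8) = 4020.6 m/s
Total dV = 4120.0 + 4020.6 = 8140.6 m/s ~ 8141 m/s

8141 m/s


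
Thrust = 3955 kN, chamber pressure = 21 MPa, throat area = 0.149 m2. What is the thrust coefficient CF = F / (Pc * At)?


CF = 3955000 / (21e6 * 0.149) = 1.26

1.26


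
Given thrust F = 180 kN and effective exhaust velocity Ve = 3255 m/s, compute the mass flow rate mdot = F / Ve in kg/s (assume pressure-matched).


mdot = F / Ve = 180000 / 3255 = 55.3 kg/s

55.3 kg/s


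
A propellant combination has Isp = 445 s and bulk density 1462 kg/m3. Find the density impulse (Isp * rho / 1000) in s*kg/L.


rho*Isp = 445 * 1462 / 1000 = 651 s*kg/L

651 s*kg/L


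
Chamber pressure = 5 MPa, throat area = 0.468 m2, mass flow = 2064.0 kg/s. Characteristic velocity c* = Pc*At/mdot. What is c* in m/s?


c* = 5e6 * 0.468 / 2064.0 = 1134 m/s

1134 m/s


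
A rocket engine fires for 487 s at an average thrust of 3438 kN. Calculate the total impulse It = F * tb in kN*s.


It = 3438 * 487 = 1674306 kN*s

1674306 kN*s


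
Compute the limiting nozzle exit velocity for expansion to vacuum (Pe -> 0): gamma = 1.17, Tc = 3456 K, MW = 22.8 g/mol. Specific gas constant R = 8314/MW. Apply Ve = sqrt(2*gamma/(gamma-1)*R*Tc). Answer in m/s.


R = 8314 / 22.8 = 364.65 J/(kg.K)
Ve = sqrt(2 * 1.17 / (1.17 - 1) * 364.65 * 3456) = 4165 m/s

4165 m/s


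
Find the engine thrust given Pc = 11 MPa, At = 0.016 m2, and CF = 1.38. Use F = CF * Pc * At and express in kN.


F = 1.38 * 11e6 * 0.016 = 242880.0 N = 242.9 kN

242.9 kN


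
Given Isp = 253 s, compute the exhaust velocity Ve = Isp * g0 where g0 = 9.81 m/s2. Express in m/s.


Ve = Isp * g0 = 253 * 9.81 = 2481.9 m/s

2481.9 m/s


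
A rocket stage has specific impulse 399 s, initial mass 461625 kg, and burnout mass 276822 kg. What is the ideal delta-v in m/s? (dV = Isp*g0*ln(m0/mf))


Ve = 399 * 9.81 = 3914.19 m/s
dV = 3914.19 * ln(461625/276822) = 2002 m/s

2002 m/s


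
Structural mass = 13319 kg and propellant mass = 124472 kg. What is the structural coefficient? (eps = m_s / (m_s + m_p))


eps = 13319 / (13319 + 124472) = 0.0967

0.0967


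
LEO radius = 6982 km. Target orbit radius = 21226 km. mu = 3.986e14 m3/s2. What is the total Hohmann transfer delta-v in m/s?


V1 = sqrt(mu/r1) = 7555.77 m/s
dV1 = V1*(sqrt(2*r2/(r1+r2)) - 1) = 1713.42 m/s
V2 = sqrt(mu/r2) = 4333.46 m/s
dV2 = V2*(1 - sqrt(2*r1/(r1+r2))) = 1284.49 m/s
Total dV = 2998 m/s

2998 m/s


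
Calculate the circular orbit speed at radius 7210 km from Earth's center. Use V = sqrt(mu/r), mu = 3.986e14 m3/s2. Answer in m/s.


V = sqrt(3.986e14 / 7210000) = 7435 m/s

7435 m/s


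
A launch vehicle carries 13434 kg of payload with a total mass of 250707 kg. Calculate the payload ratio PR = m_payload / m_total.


PR = 13434 / 250707 = 0.0536

0.0536


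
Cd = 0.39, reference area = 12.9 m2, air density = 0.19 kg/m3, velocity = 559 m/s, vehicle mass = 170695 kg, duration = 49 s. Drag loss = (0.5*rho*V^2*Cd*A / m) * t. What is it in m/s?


D = 0.5 * 0.19 * 559^2 * 0.39 * 12.9 = 149348.73 N
a = 149348.73 / 170695 = 0.8749 m/s2
dV = 0.8749 * 49 = 42.9 m/s

42.9 m/s


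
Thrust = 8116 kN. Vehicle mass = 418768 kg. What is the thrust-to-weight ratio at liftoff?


TWR = 8116000 / (418768 * 9.81) = 1.98

1.98


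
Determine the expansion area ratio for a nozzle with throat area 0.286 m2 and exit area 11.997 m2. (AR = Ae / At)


AR = 11.997 / 0.286 = 41.9

41.9


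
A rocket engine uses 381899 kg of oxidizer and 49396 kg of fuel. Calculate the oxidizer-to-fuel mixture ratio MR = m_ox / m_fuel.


MR = 381899 / 49396 = 7.73

7.73


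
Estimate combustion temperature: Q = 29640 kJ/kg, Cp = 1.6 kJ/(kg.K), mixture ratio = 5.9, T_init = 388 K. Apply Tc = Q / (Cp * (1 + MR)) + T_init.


Tc = 29640 / (1.6 * (1 + 5.9)) + 388 = 3073 K

3073 K


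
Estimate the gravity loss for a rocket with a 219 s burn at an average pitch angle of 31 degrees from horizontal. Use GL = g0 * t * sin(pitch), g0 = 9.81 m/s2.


GL = 9.81 * 219 * sin(31 deg) = 1107 m/s

1107 m/s


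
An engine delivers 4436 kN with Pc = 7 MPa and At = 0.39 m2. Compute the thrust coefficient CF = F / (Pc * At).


CF = 4436000 / (7e6 * 0.39) = 1.62

1.62


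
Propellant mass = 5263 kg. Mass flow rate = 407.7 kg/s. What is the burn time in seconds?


tb = 5263 / 407.7 = 12.9 s

12.9 s


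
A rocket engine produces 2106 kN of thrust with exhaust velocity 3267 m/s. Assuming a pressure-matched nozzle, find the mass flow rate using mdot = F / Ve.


mdot = F / Ve = 2106000 / 3267 = 644.6 kg/s

644.6 kg/s


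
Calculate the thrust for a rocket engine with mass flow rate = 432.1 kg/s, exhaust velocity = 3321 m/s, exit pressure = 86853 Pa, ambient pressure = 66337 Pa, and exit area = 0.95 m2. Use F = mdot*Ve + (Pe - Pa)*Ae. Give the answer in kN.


F = 432.1 * 3321 + (86853 - 66337) * 0.95 = 1.4545e+06 N = 1454.5 kN

1454.5 kN


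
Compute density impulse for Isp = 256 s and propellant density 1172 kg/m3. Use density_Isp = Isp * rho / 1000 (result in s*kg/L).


rho*Isp = 256 * 1172 / 1000 = 300 s*kg/L

300 s*kg/L


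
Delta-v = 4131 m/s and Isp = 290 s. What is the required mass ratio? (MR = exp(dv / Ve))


Ve = 290 * 9.81 = 2844.9 m/s
MR = exp(4131 / 2844.9) = 4.272

4.272


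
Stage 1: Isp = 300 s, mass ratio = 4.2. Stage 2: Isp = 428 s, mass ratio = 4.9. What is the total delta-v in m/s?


dV1 = 300 * 9.81 * ln(4.2) = 4223.5 m/s
dV2 = 428 * 9.81 * ln(4.9) = 6672.7 m/s
Total dV = 4223.5 + 6672.7 = 10896.2 m/s ~ 10896 m/s

10896 m/s


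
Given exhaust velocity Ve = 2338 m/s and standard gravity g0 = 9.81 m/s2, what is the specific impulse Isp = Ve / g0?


Isp = Ve / g0 = 2338 / 9.81 = 238.3 s

238.3 s


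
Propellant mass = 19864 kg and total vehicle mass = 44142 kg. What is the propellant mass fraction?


PMF = 19864 / 44142 = 0.45

0.45


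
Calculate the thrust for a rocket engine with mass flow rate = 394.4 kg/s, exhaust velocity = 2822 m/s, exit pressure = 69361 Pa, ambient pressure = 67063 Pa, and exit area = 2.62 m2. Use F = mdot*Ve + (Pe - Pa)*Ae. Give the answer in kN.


F = 394.4 * 2822 + (69361 - 67063) * 2.62 = 1.1190e+06 N = 1119.0 kN

1119.0 kN


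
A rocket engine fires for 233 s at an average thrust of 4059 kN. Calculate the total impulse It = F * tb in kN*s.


It = 4059 * 233 = 945747 kN*s

945747 kN*s


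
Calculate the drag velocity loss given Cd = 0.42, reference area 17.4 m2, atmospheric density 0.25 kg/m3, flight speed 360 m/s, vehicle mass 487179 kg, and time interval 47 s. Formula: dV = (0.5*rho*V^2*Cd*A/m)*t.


D = 0.5 * 0.25 * 360^2 * 0.42 * 17.4 = 118389.6 N
a = 118389.6 / 487179 = 0.243 m/s2
dV = 0.243 * 47 = 11.4 m/s

11.4 m/s


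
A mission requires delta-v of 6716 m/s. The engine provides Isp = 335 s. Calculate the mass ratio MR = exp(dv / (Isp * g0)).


Ve = 335 * 9.81 = 3286.35 m/s
MR = exp(6716 / 3286.35) = 7.718

7.718


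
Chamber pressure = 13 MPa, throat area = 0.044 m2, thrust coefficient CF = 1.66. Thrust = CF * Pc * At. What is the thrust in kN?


F = 1.66 * 13e6 * 0.044 = 949520.0 N = 949.5 kN

949.5 kN


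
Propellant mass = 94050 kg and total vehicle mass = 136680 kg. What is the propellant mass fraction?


PMF = 94050 / 136680 = 0.688

0.688


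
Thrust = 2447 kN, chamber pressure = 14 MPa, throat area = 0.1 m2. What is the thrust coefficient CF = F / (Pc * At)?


CF = 2447000 / (14e6 * 0.1) = 1.75

1.75
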